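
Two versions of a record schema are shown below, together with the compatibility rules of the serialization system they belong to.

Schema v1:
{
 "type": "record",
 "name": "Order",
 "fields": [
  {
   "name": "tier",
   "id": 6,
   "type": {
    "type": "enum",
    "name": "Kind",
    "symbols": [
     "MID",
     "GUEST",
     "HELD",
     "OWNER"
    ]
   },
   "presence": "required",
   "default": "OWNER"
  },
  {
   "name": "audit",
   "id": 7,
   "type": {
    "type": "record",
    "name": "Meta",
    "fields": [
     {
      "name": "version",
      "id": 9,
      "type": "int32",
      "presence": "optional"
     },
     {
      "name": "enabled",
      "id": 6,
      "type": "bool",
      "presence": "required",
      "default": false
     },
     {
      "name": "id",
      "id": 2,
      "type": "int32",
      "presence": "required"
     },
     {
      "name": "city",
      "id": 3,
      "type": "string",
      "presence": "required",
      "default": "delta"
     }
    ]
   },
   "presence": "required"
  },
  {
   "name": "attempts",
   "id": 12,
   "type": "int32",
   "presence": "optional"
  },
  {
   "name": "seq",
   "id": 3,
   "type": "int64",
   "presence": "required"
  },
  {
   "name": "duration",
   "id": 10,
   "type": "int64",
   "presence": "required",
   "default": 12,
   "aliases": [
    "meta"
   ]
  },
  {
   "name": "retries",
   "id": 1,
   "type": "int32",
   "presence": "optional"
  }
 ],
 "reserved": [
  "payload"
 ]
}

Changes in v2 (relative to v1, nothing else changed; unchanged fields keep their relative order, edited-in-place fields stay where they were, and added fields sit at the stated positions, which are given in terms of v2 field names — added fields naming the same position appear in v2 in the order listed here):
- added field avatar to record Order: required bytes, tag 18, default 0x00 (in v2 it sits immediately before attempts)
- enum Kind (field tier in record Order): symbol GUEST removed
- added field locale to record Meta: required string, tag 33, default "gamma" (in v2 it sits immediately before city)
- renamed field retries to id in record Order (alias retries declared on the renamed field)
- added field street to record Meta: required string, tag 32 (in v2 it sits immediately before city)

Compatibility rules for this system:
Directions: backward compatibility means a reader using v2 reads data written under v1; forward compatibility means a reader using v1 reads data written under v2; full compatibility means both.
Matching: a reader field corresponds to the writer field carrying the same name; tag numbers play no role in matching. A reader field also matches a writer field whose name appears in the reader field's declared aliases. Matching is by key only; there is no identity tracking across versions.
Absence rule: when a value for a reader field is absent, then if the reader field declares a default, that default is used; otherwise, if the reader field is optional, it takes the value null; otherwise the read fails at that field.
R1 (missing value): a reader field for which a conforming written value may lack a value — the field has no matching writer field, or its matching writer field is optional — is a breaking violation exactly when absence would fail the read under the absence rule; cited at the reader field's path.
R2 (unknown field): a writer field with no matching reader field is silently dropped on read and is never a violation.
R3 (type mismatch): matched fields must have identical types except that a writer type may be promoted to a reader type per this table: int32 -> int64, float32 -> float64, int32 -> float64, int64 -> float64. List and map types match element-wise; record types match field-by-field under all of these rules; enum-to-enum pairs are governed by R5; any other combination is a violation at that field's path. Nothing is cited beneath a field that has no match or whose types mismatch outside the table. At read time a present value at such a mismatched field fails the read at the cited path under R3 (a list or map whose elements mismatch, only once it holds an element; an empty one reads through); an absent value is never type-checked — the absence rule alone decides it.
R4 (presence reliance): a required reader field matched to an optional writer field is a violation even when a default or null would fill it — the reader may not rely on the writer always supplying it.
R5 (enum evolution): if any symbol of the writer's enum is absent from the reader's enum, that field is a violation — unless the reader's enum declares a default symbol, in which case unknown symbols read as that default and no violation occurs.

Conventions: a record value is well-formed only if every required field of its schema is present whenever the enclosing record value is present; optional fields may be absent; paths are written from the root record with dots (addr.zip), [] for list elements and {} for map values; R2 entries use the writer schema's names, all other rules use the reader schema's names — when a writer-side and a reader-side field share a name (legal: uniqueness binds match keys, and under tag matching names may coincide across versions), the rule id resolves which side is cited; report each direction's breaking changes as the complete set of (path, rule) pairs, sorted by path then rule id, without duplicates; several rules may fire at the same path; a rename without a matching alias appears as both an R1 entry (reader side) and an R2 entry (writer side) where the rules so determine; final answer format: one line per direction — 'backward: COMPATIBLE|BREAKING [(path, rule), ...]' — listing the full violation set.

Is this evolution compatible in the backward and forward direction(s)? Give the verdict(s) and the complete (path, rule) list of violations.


backward: BREAKING [(audit.street, R1), (tier, R5)]; forward: COMPATIBLE []

the writer's type comes first in each Order pair
backward for Order (reader v2, writer v1):
  Kind -> Kind, writer required: tier aligns to tier
  Meta -> Meta, writer required: audit aligns to audit
  avatar has no writer counterpart
  int32 -> int32, writer optional: attempts aligns to attempts
  int64 -> int64, writer required: seq aligns to seq
  int64 -> int64, writer required: duration aligns to duration
  int32 -> int32, writer optional: id aligns to retries
  int32 -> int32, writer optional: audit.version aligns to audit.version
  bool -> bool, writer required: audit.enabled aligns to audit.enabled
  int32 -> int32, writer required: audit.id aligns to audit.id
  audit.locale has no writer counterpart
  audit.street has no writer counterpart
  string -> string, writer required: audit.city aligns to audit.city
  breaking: (audit.street, R1)
  breaking: (tier, R5)
  => backward: BREAKING (2)
forward for Order (reader v1, writer v2):
  Kind -> Kind, writer required: tier aligns to tier
  Meta -> Meta, writer required: audit aligns to audit
  int32 -> int32, writer optional: attempts aligns to attempts
  int64 -> int64, writer required: seq aligns to seq
  int64 -> int64, writer required: duration aligns to duration
  retries has no writer counterpart
  avatar (writer side), unknown to reader
  id (writer side), unknown to reader
  int32 -> int32, writer optional: audit.version aligns to audit.version
  bool -> bool, writer required: audit.enabled aligns to audit.enabled
  int32 -> int32, writer required: audit.id aligns to audit.id
  string -> string, writer required: audit.city aligns to audit.city
  audit.locale (writer side), unknown to reader
  audit.street (writer side), unknown to reader
  => forward: COMPATIBLE


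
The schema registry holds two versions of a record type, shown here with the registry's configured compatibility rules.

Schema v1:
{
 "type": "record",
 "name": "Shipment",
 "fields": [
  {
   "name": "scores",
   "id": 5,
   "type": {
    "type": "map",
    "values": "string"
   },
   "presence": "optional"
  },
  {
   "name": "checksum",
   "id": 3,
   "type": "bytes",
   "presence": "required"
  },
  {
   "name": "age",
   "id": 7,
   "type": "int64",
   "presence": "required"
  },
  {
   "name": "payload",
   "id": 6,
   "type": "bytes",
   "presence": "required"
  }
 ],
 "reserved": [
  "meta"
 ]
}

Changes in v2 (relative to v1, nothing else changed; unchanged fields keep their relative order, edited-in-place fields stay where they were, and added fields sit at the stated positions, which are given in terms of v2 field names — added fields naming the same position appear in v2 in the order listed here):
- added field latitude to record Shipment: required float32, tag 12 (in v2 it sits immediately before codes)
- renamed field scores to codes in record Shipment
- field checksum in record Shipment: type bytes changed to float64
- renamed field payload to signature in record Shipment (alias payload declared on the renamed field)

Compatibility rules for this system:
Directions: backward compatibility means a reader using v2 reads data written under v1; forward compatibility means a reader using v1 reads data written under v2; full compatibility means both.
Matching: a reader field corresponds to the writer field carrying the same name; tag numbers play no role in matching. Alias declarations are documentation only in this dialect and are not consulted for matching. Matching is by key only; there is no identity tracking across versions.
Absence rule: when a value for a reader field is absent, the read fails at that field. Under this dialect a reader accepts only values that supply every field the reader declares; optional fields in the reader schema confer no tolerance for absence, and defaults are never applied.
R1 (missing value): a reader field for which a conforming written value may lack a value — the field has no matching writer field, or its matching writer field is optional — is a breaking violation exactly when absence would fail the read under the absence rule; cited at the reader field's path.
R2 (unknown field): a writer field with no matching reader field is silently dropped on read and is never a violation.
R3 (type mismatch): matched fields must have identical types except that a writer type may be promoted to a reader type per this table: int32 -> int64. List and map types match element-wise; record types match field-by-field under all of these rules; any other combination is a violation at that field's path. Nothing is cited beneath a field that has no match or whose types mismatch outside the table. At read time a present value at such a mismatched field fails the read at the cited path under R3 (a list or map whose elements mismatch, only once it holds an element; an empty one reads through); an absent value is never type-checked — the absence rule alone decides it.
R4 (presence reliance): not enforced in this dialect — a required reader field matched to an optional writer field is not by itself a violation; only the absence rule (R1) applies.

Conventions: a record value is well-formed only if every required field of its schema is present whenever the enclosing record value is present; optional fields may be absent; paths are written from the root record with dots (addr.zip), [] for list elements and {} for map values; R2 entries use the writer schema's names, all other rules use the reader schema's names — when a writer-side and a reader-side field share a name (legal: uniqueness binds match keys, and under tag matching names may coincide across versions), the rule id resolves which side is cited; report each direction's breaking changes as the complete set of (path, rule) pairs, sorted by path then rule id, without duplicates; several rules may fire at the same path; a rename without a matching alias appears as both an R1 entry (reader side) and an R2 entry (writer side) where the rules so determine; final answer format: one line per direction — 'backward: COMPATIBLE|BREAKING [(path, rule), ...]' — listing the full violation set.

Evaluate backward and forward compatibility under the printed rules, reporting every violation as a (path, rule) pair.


arrows below run writer -> reader for Shipment
backward analysis of Shipment with v2 as reader and v1 as writer:
  latitude: no writer-side match
  codes: no writer-side match
  checksum: paired with writer checksum (bytes -> float64; writer required)
  age: paired with writer age (int64 -> int64; writer required)
  signature: no writer-side match
  leftover writer field: scores
  leftover writer field: payload
  violation R3 at checksum
  violation R1 at codes
  violation R1 at latitude
  violation R1 at signature
  => backward verdict for Shipment: BREAKING, 4 violation(s)
forward analysis of Shipment with v1 as reader and v2 as writer:
  scores: no writer-side match
  checksum: paired with writer checksum (float64 -> bytes; writer required)
  age: paired with writer age (int64 -> int64; writer required)
  payload: no writer-side match
  leftover writer field: latitude
  leftover writer field: codes
  leftover writer field: signature
  violation R3 at checksum
  violation R1 at payload
  violation R1 at scores
  => forward verdict for Shipment: BREAKING, 3 violation(s)

backward: BREAKING [(checksum, R3), (codes, R1), (latitude, R1), (signature, R1)]; forward: BREAKING [(checksum, R3), (payload, R1), (scores, R1)]


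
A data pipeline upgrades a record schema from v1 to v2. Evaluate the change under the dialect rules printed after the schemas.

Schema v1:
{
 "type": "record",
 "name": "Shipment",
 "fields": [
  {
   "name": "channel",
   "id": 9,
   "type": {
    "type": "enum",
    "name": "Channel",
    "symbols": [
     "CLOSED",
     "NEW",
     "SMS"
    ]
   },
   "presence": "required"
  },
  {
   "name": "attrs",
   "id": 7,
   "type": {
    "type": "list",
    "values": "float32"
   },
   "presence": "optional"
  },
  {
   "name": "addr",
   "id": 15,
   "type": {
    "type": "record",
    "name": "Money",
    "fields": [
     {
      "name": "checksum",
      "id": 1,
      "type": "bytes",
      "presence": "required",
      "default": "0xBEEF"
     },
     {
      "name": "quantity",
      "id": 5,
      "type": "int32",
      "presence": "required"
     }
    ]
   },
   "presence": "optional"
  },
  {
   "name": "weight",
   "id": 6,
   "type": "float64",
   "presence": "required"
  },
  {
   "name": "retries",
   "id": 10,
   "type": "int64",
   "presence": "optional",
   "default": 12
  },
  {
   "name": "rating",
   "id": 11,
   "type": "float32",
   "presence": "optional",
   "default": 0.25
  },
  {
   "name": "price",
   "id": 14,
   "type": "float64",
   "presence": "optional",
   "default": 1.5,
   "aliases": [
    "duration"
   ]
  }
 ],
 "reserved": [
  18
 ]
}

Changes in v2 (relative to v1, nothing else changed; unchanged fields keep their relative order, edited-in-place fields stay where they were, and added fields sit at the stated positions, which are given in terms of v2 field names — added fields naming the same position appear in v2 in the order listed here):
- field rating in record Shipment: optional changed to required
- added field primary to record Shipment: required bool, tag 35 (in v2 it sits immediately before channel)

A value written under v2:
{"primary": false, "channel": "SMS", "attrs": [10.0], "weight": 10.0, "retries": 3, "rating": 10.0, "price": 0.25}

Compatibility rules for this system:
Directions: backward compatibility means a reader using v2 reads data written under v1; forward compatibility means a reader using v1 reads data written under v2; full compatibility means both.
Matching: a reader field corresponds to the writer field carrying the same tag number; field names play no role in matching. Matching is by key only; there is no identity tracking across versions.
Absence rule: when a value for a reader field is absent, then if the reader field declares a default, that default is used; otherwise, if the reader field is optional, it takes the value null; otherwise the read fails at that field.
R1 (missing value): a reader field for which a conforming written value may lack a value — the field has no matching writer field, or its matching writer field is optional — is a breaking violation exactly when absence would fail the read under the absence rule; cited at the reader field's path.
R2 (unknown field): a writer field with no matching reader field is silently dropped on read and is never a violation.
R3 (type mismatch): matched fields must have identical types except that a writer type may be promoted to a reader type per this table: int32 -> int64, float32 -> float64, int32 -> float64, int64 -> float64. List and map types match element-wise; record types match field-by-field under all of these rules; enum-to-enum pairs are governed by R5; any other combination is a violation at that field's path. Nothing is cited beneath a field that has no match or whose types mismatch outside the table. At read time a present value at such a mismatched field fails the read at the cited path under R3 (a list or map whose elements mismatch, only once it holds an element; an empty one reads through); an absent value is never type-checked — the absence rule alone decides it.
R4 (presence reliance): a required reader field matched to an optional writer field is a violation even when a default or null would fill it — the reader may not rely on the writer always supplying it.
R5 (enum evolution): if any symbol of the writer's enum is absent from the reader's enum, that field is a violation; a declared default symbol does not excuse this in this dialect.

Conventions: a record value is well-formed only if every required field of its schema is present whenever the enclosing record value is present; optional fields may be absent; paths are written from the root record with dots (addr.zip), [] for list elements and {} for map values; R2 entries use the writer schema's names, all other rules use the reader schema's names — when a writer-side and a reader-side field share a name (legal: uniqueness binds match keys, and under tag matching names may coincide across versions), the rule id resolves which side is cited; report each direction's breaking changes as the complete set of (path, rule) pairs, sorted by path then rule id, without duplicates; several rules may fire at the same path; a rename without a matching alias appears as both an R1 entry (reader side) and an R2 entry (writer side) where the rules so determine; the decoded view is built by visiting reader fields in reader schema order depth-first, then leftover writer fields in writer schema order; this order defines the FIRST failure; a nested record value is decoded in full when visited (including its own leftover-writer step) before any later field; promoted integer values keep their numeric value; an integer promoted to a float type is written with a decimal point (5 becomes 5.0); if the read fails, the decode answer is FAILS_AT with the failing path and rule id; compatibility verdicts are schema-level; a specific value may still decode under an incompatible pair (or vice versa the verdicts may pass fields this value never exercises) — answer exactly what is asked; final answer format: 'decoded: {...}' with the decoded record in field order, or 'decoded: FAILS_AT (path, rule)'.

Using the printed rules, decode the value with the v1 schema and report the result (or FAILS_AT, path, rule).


decoded: {"channel": "SMS", "attrs": [10.0], "addr": null, "weight": 10.0, "retries": 3, "rating": 10.0, "price": 0.25}

arrows below run writer -> reader for Shipment
decode walk for Shipment under reader schema v1:
  channel := "SMS"
  attrs := [10.0]
  addr := null (not supplied -> null)
  weight := 10.0
  retries := 3
  rating := 10.0
  price := 0.25
  writer primary: unmatched, discarded
  => decoded: {"channel": "SMS", "attrs": [10.0], "addr": null, "weight": 10.0, "retries": 3, "rating": 10.0, "price": 0.25}
the other Shipment changes do not affect what is asked:
  field rating in record Shipment: optional changed to required -> affects the rule determinations only; this particular Shipment value decodes identically
  added field primary to record Shipment: required bool, tag 35 (in v2 it sits immediately before channel) -> affects the rule determinations only; this particular Shipment value decodes identically


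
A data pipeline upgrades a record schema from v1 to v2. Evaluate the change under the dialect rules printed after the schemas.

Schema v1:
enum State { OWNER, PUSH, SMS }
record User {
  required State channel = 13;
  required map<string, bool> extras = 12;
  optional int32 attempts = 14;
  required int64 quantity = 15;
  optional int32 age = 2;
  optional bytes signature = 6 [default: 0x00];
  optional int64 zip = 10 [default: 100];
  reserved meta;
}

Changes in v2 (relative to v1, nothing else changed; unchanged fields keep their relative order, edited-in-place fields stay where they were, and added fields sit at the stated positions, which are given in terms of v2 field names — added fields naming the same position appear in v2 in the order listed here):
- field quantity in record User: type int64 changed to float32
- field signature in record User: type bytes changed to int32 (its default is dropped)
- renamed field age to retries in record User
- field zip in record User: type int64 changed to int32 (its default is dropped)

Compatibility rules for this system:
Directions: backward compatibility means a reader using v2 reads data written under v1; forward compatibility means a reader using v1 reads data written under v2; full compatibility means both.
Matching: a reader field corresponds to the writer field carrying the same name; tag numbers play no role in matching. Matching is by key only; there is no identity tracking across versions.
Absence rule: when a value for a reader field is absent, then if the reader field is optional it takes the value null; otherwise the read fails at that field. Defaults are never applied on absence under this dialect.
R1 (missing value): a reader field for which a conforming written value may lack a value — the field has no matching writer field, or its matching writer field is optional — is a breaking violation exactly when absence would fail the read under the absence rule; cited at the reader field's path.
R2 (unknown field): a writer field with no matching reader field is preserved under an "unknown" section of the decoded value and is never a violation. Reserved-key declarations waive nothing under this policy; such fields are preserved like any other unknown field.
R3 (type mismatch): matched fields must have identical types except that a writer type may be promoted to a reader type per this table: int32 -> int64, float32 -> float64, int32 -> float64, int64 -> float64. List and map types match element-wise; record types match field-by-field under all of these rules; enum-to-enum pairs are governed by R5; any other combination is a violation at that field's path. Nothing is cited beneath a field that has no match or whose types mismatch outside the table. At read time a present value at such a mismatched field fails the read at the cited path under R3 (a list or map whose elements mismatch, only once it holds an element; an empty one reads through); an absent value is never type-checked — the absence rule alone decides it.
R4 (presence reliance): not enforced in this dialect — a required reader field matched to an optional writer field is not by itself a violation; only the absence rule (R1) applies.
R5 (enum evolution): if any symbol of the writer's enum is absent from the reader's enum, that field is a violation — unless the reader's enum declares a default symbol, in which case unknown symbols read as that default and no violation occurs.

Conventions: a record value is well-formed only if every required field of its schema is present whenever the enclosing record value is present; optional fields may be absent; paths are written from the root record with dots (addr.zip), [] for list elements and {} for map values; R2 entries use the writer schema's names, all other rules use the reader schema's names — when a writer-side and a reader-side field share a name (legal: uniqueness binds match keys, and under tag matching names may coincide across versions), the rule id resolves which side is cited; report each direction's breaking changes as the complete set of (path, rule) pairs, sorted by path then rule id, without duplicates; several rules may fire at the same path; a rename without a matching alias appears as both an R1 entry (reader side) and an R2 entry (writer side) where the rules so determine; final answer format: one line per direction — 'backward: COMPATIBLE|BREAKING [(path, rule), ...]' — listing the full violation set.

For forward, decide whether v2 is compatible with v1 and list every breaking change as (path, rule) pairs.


the writer's type comes first in each User pair
forward pass over User, reader schema v1, writer schema v2:
  writer required, State -> State: reader channel maps from writer channel
  writer required, map<string, bool> -> map<string, bool>: reader extras maps from writer extras
  writer optional, int32 -> int32: reader attempts maps from writer attempts
  writer required, float32 -> int64: reader quantity maps from writer quantity
  age: no writer-side match
  writer optional, int32 -> bytes: reader signature maps from writer signature
  writer optional, int32 -> int64: reader zip maps from writer zip
  leftover writer field: retries
  breaking: (quantity, R3)
  breaking: (signature, R3)
  => forward: BREAKING (2)
diffs on User not affecting the asked answer:
  renamed field age to retries in record User -> fires no rule on User, leaving the asked answer as it is
  field zip in record User: type int64 changed to int32 (its default is dropped) -> matters only for User's backward compatibility — outside the asked direction

forward: BREAKING [(quantity, R3), (signature, R3)]


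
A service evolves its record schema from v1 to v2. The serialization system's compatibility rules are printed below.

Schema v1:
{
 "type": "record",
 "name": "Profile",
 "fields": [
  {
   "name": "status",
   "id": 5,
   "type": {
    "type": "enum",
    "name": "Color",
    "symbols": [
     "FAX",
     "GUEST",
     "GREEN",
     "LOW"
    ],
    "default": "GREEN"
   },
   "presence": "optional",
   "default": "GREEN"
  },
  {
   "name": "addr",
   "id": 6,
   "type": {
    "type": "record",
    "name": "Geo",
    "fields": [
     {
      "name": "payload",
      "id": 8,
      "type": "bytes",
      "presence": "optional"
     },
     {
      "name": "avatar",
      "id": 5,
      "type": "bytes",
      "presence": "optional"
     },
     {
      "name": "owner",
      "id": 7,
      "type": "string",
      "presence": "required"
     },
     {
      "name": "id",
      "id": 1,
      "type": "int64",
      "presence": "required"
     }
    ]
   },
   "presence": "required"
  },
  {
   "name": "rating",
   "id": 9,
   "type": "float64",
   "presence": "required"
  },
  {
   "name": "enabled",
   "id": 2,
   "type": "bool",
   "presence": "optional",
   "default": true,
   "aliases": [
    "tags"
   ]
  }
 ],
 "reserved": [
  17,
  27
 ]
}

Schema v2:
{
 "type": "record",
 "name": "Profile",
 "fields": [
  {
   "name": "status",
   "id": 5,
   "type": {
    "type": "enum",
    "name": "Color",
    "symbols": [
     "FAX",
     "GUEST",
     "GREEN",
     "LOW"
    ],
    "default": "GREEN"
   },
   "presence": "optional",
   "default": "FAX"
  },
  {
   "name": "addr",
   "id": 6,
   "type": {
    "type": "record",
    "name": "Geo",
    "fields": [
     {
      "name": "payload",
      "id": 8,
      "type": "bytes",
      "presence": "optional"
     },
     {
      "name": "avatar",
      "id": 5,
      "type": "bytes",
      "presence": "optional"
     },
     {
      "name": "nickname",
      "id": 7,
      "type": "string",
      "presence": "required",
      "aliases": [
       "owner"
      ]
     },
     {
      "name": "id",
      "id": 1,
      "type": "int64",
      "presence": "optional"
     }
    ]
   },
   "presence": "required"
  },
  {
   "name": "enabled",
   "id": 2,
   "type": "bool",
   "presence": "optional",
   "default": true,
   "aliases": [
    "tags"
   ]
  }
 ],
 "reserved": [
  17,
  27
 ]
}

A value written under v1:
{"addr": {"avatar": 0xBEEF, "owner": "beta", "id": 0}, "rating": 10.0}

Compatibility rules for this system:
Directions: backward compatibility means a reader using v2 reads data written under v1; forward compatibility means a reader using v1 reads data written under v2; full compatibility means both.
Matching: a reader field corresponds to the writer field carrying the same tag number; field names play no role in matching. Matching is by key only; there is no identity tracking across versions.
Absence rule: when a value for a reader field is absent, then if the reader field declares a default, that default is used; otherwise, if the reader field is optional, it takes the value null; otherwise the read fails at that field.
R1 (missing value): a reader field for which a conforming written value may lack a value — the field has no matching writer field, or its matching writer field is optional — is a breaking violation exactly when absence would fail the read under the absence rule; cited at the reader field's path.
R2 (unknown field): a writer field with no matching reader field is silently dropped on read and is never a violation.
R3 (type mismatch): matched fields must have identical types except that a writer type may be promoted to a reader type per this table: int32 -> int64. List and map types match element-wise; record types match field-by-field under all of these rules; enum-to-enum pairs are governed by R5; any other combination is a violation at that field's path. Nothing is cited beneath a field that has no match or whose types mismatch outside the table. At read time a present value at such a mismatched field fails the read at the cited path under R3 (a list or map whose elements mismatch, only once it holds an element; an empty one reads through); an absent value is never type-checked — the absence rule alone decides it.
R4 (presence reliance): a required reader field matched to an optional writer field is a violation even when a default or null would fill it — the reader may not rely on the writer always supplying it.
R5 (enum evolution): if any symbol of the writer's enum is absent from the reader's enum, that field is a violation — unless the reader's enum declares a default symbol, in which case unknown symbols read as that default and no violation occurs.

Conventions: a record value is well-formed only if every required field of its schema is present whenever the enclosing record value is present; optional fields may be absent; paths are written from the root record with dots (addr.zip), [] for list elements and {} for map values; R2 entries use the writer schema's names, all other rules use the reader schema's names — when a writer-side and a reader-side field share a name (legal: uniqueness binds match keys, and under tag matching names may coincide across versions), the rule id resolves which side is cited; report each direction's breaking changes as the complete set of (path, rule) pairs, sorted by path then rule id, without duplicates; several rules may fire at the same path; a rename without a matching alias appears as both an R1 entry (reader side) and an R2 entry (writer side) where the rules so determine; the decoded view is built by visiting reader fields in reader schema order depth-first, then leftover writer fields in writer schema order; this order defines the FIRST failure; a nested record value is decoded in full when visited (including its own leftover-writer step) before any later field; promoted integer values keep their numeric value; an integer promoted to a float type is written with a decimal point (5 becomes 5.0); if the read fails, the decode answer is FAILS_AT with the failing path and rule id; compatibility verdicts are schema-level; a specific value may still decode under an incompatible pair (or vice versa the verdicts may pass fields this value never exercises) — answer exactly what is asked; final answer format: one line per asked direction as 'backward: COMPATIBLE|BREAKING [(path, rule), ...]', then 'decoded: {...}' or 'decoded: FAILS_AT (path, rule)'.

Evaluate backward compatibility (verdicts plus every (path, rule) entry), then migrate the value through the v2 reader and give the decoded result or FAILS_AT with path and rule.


in Profile below, arrows point writer -> reader
backward on Profile — v2 reading data written by v1:
  status <- status (Color -> Color, writer optional)
  addr <- addr (Geo -> Geo, writer required)
  enabled <- enabled (bool -> bool, writer optional)
  leftover writer field: rating
  addr.payload <- addr.payload (bytes -> bytes, writer optional)
  addr.avatar <- addr.avatar (bytes -> bytes, writer optional)
  addr.nickname <- addr.owner (string -> string, writer required)
  addr.id <- addr.id (int64 -> int64, writer required)
  => no violations; backward on Profile: COMPATIBLE
migrating the Profile value to v2:
  status := "FAX" (absent -> default)
  addr.payload := null (absent, optional -> null)
  addr.avatar := 0xBEEF
  addr.nickname := "beta" (from writer owner)
  addr.id := 0
  enabled := true (absent -> default)
  writer rating: unknown -> dropped
  => decoded: {"status": "FAX", "addr": {"payload": null, "avatar": 0xBEEF, "nickname": "beta", "id": 0}, "enabled": true}
diffs on Profile not affecting the asked answer:
  field id in record Geo: required changed to optional -> its effect on Profile is confined to the forward direction, not asked

backward: COMPATIBLE []; decoded: {"status": "FAX", "addr": {"payload": null, "avatar": 0xBEEF, "nickname": "beta", "id": 0}, "enabled": true}


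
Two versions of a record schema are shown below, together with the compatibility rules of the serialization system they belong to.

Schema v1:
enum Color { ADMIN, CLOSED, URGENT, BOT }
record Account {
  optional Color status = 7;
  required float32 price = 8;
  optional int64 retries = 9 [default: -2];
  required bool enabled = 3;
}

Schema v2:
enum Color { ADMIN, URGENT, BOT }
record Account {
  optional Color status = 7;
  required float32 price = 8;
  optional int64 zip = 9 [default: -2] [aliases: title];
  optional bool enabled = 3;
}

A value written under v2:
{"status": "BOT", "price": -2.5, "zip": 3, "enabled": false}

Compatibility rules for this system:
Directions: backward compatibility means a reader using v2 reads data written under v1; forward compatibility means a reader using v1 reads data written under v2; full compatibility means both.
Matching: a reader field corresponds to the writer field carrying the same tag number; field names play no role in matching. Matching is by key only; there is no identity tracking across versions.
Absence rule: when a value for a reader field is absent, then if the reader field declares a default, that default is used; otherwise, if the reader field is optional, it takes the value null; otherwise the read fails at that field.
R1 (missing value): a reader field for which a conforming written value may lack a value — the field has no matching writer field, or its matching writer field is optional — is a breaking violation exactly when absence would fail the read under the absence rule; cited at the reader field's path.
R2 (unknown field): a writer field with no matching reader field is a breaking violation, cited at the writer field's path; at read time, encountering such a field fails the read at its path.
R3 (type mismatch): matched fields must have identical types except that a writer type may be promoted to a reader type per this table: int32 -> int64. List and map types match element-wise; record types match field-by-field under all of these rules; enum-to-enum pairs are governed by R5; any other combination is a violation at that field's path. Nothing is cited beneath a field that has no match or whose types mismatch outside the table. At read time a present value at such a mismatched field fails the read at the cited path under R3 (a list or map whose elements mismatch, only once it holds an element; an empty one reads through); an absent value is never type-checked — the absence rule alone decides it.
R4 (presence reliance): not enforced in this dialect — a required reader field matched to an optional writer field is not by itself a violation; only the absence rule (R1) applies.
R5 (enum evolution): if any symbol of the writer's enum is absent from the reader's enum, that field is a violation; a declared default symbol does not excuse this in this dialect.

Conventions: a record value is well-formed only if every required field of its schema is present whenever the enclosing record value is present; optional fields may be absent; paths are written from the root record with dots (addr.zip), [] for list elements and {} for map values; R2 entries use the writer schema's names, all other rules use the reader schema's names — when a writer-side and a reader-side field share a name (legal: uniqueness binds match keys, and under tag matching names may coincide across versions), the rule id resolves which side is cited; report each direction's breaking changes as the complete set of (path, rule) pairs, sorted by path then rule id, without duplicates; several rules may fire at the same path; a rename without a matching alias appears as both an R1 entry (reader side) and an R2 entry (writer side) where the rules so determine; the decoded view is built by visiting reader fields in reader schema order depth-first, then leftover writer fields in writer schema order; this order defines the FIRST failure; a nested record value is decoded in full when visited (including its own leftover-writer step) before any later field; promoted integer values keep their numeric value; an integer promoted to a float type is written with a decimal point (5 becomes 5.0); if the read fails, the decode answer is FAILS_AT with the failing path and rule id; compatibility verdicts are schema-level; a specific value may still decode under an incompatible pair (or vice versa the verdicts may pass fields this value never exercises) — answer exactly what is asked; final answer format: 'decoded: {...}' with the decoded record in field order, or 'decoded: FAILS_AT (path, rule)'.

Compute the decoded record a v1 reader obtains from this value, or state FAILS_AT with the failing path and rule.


decoded: {"status": "BOT", "price": -2.5, "retries": 3, "enabled": false}

the writer's type comes first in each Account pair
decode walk for Account under reader schema v1:
  status := "BOT"
  price := -2.5
  retries := 3 (from writer zip)
  enabled := false
  => decoded: {"status": "BOT", "price": -2.5, "retries": 3, "enabled": false}
diffs on Account not affecting the asked answer:
  renamed field retries to zip in record Account -> inert under this dialect — no rule fires on Account and the result does not move
  enum Color (field status in record Account): symbol CLOSED removed -> changes Account's schema-level verdicts only — the decode of this value is the same
  field enabled in record Account: required changed to optional -> changes Account's schema-level verdicts only — the decode of this value is the same


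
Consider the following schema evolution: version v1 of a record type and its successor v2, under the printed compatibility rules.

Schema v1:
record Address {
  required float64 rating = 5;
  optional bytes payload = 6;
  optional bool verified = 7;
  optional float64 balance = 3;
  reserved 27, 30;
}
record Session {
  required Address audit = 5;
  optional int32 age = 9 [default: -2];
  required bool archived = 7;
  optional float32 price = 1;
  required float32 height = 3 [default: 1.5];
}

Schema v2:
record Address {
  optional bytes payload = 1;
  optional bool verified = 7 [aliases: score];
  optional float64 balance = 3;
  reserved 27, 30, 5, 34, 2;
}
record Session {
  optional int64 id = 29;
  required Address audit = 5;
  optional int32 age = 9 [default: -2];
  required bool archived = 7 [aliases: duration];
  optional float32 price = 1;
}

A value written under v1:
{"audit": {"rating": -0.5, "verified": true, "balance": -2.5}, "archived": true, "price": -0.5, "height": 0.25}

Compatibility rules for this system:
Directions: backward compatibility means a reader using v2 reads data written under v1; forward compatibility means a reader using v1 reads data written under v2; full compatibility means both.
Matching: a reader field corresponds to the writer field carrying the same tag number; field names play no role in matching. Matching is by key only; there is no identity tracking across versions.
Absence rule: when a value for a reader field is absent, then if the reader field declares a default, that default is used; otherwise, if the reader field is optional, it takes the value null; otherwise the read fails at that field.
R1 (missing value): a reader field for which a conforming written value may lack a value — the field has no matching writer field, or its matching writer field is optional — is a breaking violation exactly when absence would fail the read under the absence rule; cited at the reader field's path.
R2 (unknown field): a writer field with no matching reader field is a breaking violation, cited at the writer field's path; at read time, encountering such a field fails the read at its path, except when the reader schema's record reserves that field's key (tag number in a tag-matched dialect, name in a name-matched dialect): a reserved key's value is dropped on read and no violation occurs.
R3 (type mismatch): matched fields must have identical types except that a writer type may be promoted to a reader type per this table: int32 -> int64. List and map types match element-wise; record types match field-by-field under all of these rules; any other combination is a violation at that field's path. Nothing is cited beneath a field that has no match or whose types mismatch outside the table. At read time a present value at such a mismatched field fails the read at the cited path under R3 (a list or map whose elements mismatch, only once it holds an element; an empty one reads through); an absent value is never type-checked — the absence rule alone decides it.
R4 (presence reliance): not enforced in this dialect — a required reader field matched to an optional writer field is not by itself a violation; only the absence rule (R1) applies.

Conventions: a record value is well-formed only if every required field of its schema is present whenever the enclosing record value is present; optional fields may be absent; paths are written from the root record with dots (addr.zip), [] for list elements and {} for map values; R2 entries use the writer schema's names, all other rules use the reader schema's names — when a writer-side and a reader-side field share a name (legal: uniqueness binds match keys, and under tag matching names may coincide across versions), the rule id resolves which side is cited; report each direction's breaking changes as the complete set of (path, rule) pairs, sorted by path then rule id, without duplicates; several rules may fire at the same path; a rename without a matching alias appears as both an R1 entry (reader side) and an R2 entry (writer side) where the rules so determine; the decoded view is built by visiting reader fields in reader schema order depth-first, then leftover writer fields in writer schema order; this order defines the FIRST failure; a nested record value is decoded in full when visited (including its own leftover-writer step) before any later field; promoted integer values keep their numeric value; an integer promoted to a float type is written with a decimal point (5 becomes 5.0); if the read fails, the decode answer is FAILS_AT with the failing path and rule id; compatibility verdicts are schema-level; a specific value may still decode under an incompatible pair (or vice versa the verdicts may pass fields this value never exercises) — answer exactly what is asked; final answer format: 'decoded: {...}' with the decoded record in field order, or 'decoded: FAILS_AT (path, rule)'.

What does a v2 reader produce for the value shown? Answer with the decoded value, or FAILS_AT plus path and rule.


decoded: FAILS_AT (height, R2)

each type pair in Session: writer, then reader
decode walk for Session under reader schema v2:
  id := null (missing; optional => null)
  audit.payload := null (missing; optional => null)
  audit.verified := true
  audit.balance := -2.5
  writer audit.rating: reserved -> dropped
  age := -2 (missing; default applied)
  archived := true
  price := -0.5
  read fails at height under R2 (unknown field)
  => FAILS_AT (height, R2)
the other Session changes do not affect what is asked:
  field payload in record Address: tag 6 changed to 1 -> a verdict-level change on Session — the shown value reads the same
  added field id to record Session: optional int64, tag 29 (in v2 it sits immediately before audit) -> a verdict-level change on Session — the shown value reads the same
  removed field rating from record Address (its key 5 joins the reserved list) -> a verdict-level change on Session — the shown value reads the same
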